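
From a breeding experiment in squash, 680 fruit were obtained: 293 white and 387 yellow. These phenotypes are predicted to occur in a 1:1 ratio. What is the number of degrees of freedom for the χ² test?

1

A goodness-of-fit test with 2 phenotype classes has df = 2 − 1 = 1.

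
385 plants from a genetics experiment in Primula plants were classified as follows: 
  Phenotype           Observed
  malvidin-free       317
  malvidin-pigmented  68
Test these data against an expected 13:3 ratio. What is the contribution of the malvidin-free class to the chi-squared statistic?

Total ratio parts = 16. Expected numbers out of 385:
  malvidin-free: 385 × 13/16 = 312.8125
  malvidin-pigmented: 385 × 3/16 = 72.1875
Contribution of malvidin-free: (317 − 312.8125)² / 312.8125 = 0.0561

0.056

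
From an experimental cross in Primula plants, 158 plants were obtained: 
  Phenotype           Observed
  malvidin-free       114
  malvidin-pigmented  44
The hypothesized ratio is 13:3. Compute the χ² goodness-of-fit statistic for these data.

8.585

The 13:3 ratio has 16 parts, so with N = 158 the expected counts are:
  malvidin-free: 158 × 13/16 = 128.375
  malvidin-pigmented: 158 × 3/16 = 29.625
χ² = Σ (O − E)² / E
  malvidin-free: (114 − 128.375)² / 128.375 = 1.6097
  malvidin-pigmented: (44 − 29.625)² / 29.625 = 6.9752
χ² = 1.6097 + 6.9752 = 8.5849 ≈ 8.585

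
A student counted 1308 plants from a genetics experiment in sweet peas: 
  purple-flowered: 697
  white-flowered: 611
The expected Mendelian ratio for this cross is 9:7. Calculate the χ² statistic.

4.665

The 9:7 ratio has 16 parts, so with N = 1308 the expected counts are:
  purple-flowered: 1308 × 9/16 = 735.75
  white-flowered: 1308 × 7/16 = 572.25
χ² = Σ (O − E)² / E
  purple-flowered: (697 − 735.75)² / 735.75 = 2.0409
  white-flowered: (611 − 572.25)² / 572.25 = 2.6240
χ² = 2.0409 + 2.6240 = 4.6649 ≈ 4.665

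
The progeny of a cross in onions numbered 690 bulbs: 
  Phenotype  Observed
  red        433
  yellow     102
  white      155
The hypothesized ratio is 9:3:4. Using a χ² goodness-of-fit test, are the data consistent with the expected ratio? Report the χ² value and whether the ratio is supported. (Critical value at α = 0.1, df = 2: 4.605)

Total ratio parts = 16. Expected numbers out of 690:
  red: 690 × 9/16 = 388.125
  yellow: 690 × 3/16 = 129.375
  white: 690 × 4/16 = 172.5
χ² = Σ (O − E)² / E
  red: (433 − 388.125)² / 388.125 = 5.1884
  yellow: (102 − 129.375)² / 129.375 = 5.7924
  white: (155 − 172.5)² / 172.5 = 1.7754
χ² = 5.1884 + 5.7924 + 1.7754 = 12.7562 ≈ 12.756
Degrees of freedom = 3 − 1 = 2; critical value at α = 0.1 is 4.605.
Since 12.756 > 4.605, we reject the null hypothesis — the data do not fit the 9:3:4 ratio.

12.756; not consistent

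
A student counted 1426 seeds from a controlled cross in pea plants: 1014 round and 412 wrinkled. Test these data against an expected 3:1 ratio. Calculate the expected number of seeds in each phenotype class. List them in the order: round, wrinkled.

Expected counts for N = 1426 under a 3:1 ratio (total parts = 4):
  round: 1426 × 3/4 = 1069.5
  wrinkled: 1426 × 1/4 = 356.5

1069.5, 356.5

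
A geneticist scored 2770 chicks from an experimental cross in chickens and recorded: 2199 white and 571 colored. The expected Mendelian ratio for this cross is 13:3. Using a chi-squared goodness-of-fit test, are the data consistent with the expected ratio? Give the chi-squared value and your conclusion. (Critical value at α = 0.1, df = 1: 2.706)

6.316; not consistent

The 13:3 ratio has 16 parts, so with N = 2770 the expected counts are:
  white: 2770 × 13/16 = 2250.625
  colored: 2770 × 3/16 = 519.375
χ² = Σ (O − E)² / E
  white: (2199 − 2250.625)² / 2250.625 = 1.1842
  colored: (571 − 519.375)² / 519.375 = 5.1314
χ² = 1.1842 + 5.1314 = 6.3156 ≈ 6.316
Degrees of freedom = 2 − 1 = 1; critical value at α = 0.1 is 2.706.
Since 6.316 > 2.706, we reject the null hypothesis — the data do not fit the 13:3 ratio.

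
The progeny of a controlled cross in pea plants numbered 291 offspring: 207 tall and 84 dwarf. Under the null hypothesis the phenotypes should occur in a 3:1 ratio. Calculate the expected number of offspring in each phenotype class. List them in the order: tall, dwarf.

218.25, 72.75

Under the 3:1 hypothesis (Σ ratio = 4, N = 291):
  tall: 291 × 3/4 = 218.25
  dwarf: 291 × 1/4 = 72.75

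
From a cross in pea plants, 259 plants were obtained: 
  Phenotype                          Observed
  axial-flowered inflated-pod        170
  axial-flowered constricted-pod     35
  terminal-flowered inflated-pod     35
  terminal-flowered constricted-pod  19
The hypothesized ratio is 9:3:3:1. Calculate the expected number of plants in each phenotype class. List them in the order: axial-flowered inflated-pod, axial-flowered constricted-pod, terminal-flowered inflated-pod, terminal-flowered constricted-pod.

145.6875, 48.5625, 48.5625, 16.1875

Expected counts for N = 259 under a 9:3:3:1 ratio (total parts = 16):
  axial-flowered inflated-pod: 259 × 9/16 = 145.6875
  axial-flowered constricted-pod: 259 × 3/16 = 48.5625
  terminal-flowered inflated-pod: 259 × 3/16 = 48.5625
  terminal-flowered constricted-pod: 259 × 1/16 = 16.1875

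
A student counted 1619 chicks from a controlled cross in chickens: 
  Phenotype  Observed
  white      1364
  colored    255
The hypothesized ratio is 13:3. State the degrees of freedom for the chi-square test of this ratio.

1

A goodness-of-fit test with 2 phenotype classes has df = 2 − 1 = 1.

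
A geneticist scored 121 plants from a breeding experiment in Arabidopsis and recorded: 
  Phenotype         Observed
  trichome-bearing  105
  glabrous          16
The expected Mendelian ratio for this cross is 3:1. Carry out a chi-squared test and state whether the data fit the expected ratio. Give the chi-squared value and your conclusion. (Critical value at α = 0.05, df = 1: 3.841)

Expected counts for N = 121 under a 3:1 ratio (total parts = 4):
  trichome-bearing: 121 × 3/4 = 90.75
  glabrous: 121 × 1/4 = 30.25
χ² = Σ (O − E)² / E
  trichome-bearing: (105 − 90.75)² / 90.75 = 2.2376
  glabrous: (16 − 30.25)² / 30.25 = 6.7128
χ² = 2.2376 + 6.7128 = 8.9504 ≈ 8.950
Degrees of freedom = 2 − 1 = 1; critical value at α = 0.05 is 3.841.
Since 8.950 > 3.841, we reject the null hypothesis — the data do not fit the 3:1 ratio.

8.950; not consistent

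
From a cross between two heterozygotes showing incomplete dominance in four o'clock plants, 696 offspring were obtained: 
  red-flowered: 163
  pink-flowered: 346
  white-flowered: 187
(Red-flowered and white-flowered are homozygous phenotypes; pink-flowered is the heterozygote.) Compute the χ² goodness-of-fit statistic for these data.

With incomplete dominance, a heterozygote × heterozygote cross gives a 1:2:1 phenotypic ratio.
Under the 1:2:1 hypothesis (Σ ratio = 4, N = 696):
  red-flowered: 696 × 1/4 = 174
  pink-flowered: 696 × 2/4 = 348
  white-flowered: 696 × 1/4 = 174
χ² = Σ (O − E)² / E
  red-flowered: (163 − 174)² / 174 = 0.6954
  pink-flowered: (346 − 348)² / 348 = 0.0115
  white-flowered: (187 − 174)² / 174 = 0.9713
χ² = 0.6954 + 0.0115 + 0.9713 = 1.6782 ≈ 1.678

1.678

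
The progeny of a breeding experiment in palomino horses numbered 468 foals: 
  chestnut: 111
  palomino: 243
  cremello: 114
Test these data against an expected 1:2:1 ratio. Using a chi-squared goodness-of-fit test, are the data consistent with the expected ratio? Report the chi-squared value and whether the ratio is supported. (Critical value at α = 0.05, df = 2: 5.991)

The 1:2:1 ratio has 4 parts, so with N = 468 the expected counts are:
  chestnut: 468 × 1/4 = 117
  palomino: 468 × 2/4 = 234
  cremello: 468 × 1/4 = 117
χ² = Σ (O − E)² / E
  chestnut: (111 − 117)² / 117 = 0.3077
  palomino: (243 − 234)² / 234 = 0.3462
  cremello: (114 − 117)² / 117 = 0.0769
χ² = 0.3077 + 0.3462 + 0.0769 = 0.7308 ≈ 0.731
Degrees of freedom = 3 − 1 = 2; critical value at α = 0.05 is 5.991.
Since 0.731 < 5.991, we fail to reject the null hypothesis — the data are consistent with the 1:2:1 ratio.

0.731; consistent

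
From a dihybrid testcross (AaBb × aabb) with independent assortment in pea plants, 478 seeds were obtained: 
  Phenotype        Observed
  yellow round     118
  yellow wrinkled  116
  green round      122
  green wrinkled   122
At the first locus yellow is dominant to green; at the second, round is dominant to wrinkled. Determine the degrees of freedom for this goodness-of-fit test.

A dihybrid testcross with independent assortment gives a 1:1:1:1 ratio.
A goodness-of-fit test with 4 phenotype classes has df = 4 − 1 = 3.

3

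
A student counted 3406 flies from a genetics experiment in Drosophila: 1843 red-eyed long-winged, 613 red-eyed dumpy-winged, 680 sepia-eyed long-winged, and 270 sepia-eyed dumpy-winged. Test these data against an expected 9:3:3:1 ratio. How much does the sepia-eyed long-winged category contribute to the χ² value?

2.681

Expected counts for N = 3406 under a 9:3:3:1 ratio (total parts = 16):
  red-eyed long-winged: 3406 × 9/16 = 1915.875
  red-eyed dumpy-winged: 3406 × 3/16 = 638.625
  sepia-eyed long-winged: 3406 × 3/16 = 638.625
  sepia-eyed dumpy-winged: 3406 × 1/16 = 212.875
Contribution of sepia-eyed long-winged: (680 − 638.625)² / 638.625 = 2.6806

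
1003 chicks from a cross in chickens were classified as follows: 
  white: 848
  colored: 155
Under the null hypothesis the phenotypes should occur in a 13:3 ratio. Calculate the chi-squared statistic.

7.154

The 13:3 ratio has 16 parts, so with N = 1003 the expected counts are:
  white: 1003 × 13/16 = 814.9375
  colored: 1003 × 3/16 = 188.0625
χ² = Σ (O − E)² / E
  white: (848 − 814.9375)² / 814.9375 = 1.3414
  colored: (155 − 188.0625)² / 188.0625 = 5.8126
χ² = 1.3414 + 5.8126 = 7.154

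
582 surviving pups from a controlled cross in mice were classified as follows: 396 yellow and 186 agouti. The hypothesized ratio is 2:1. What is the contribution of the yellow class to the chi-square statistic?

0.165

Total ratio parts = 3. Expected numbers out of 582:
  yellow: 582 × 2/3 = 388
  agouti: 582 × 1/3 = 194
Contribution of yellow: (396 − 388)² / 388 = 0.1649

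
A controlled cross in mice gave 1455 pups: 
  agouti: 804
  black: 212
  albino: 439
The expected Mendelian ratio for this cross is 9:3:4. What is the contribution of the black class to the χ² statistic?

The 9:3:4 ratio has 16 parts, so with N = 1455 the expected counts are:
  agouti: 1455 × 9/16 = 818.4375
  black: 1455 × 3/16 = 272.8125
  albino: 1455 × 4/16 = 363.75
Contribution of black: (212 − 272.8125)² / 272.8125 = 13.5557

13.556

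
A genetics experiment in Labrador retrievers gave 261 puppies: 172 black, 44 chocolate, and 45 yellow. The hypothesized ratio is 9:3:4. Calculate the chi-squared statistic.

11.104

Total ratio parts = 16. Expected numbers out of 261:
  black: 261 × 9/16 = 146.8125
  chocolate: 261 × 3/16 = 48.9375
  yellow: 261 × 4/16 = 65.25
χ² = Σ (O − E)² / E
  black: (172 − 146.8125)² / 146.8125 = 4.3212
  chocolate: (44 − 48.9375)² / 48.9375 = 0.4982
  yellow: (45 − 65.25)² / 65.25 = 6.2845
χ² = 4.3212 + 0.4982 + 6.2845 = 11.1039 ≈ 11.104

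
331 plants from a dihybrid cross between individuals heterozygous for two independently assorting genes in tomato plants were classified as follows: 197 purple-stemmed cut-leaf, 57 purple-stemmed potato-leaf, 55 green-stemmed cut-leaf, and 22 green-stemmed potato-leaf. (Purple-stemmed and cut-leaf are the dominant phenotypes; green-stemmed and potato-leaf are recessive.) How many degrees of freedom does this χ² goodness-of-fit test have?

3

A dihybrid F₂ with independent assortment and complete dominance at both loci gives a 9:3:3:1 phenotypic ratio.
A goodness-of-fit test with 4 phenotype classes has df = 4 − 1 = 3.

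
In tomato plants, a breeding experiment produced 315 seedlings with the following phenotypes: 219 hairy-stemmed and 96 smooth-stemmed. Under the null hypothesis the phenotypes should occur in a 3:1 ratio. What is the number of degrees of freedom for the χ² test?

1

A goodness-of-fit test with 2 phenotype classes has df = 2 − 1 = 1.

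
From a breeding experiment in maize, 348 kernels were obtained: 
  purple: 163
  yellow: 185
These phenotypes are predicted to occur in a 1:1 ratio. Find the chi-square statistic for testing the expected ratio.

Total ratio parts = 2. Expected numbers out of 348:
  purple: 348 × 1/2 = 174
  yellow: 348 × 1/2 = 174
χ² = Σ (O − E)² / E
  purple: (163 − 174)² / 174 = 0.6954
  yellow: (185 − 174)² / 174 = 0.6954
χ² = 0.6954 + 0.6954 = 1.3908 ≈ 1.391

1.391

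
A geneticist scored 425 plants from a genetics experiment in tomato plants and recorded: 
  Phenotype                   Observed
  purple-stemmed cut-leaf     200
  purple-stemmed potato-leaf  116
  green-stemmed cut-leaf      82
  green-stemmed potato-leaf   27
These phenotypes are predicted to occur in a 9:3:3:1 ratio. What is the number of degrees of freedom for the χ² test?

A goodness-of-fit test with 4 phenotype classes has df = 4 − 1 = 3.

3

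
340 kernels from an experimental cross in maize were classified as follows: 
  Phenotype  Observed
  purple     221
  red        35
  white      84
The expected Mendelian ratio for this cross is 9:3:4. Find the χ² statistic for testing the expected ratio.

17.605

Total ratio parts = 16. Expected numbers out of 340:
  purple: 340 × 9/16 = 191.25
  red: 340 × 3/16 = 63.75
  white: 340 × 4/16 = 85
χ² = Σ (O − E)² / E
  purple: (221 − 191.25)² / 191.25 = 4.6278
  red: (35 − 63.75)² / 63.75 = 12.9657
  white: (84 − 85)² / 85 = 0.0118
χ² = 4.6278 + 12.9657 + 0.0118 = 17.6053 ≈ 17.605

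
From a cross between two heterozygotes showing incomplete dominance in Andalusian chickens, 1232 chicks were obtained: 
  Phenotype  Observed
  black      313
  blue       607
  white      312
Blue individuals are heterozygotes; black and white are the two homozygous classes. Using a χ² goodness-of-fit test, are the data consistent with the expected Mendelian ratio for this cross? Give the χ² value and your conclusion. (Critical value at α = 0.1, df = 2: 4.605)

With incomplete dominance, a heterozygote × heterozygote cross gives a 1:2:1 phenotypic ratio.
Under the 1:2:1 hypothesis (Σ ratio = 4, N = 1232):
  black: 1232 × 1/4 = 308
  blue: 1232 × 2/4 = 616
  white: 1232 × 1/4 = 308
χ² = Σ (O − E)² / E
  black: (313 − 308)² / 308 = 0.0812
  blue: (607 − 616)² / 616 = 0.1315
  white: (312 − 308)² / 308 = 0.0519
χ² = 0.0812 + 0.1315 + 0.0519 = 0.2646 ≈ 0.265
Degrees of freedom = 3 − 1 = 2; critical value at α = 0.1 is 4.605.
Since 0.265 < 4.605, we fail to reject the null hypothesis — the data are consistent with the 1:2:1 ratio.

0.265; consistent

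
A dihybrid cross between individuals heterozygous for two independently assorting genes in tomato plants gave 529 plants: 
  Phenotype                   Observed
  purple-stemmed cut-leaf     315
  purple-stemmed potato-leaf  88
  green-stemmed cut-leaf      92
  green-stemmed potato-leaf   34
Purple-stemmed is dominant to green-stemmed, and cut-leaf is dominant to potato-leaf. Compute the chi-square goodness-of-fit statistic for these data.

2.831

A dihybrid F₂ with independent assortment and complete dominance at both loci gives a 9:3:3:1 phenotypic ratio.
Total ratio parts = 16. Expected numbers out of 529:
  purple-stemmed cut-leaf: 529 × 9/16 = 297.5625
  purple-stemmed potato-leaf: 529 × 3/16 = 99.1875
  green-stemmed cut-leaf: 529 × 3/16 = 99.1875
  green-stemmed potato-leaf: 529 × 1/16 = 33.0625
χ² = Σ (O − E)² / E
  purple-stemmed cut-leaf: (315 − 297.5625)² / 297.5625 = 1.0219
  purple-stemmed potato-leaf: (88 − 99.1875)² / 99.1875 = 1.2619
  green-stemmed cut-leaf: (92 − 99.1875)² / 99.1875 = 0.5208
  green-stemmed potato-leaf: (34 − 33.0625)² / 33.0625 = 0.0266
χ² = 1.0219 + 1.2619 + 0.5208 + 0.0266 = 2.8312 ≈ 2.831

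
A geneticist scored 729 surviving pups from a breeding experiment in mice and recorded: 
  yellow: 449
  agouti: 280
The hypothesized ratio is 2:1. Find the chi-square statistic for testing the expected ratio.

Total ratio parts = 3. Expected numbers out of 729:
  yellow: 729 × 2/3 = 486
  agouti: 729 × 1/3 = 243
χ² = Σ (O − E)² / E
  yellow: (449 − 486)² / 486 = 2.8169
  agouti: (280 − 243)² / 243 = 5.6337
χ² = 2.8169 + 5.6337 = 8.4506 ≈ 8.451

8.451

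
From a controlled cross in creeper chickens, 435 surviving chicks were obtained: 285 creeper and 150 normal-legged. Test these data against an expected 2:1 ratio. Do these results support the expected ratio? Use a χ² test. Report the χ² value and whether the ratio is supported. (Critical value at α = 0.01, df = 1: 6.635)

0.259; consistent

Total ratio parts = 3. Expected numbers out of 435:
  creeper: 435 × 2/3 = 290
  normal-legged: 435 × 1/3 = 145
χ² = Σ (O − E)² / E
  creeper: (285 − 290)² / 290 = 0.0862
  normal-legged: (150 − 145)² / 145 = 0.1724
χ² = 0.0862 + 0.1724 = 0.2586 ≈ 0.259
Degrees of freedom = 2 − 1 = 1; critical value at α = 0.01 is 6.635.
Since 0.259 < 6.635, we fail to reject the null hypothesis — the data are consistent with the 2:1 ratio.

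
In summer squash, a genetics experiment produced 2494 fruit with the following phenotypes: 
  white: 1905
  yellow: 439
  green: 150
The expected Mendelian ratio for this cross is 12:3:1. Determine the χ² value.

Under the 12:3:1 hypothesis (Σ ratio = 16, N = 2494):
  white: 2494 × 12/16 = 1870.5
  yellow: 2494 × 3/16 = 467.625
  green: 2494 × 1/16 = 155.875
χ² = Σ (O − E)² / E
  white: (1905 − 1870.5)² / 1870.5 = 0.6363
  yellow: (439 − 467.625)² / 467.625 = 1.7522
  green: (150 − 155.875)² / 155.875 = 0.2214
χ² = 0.6363 + 1.7522 + 0.2214 = 2.6099 ≈ 2.610

2.610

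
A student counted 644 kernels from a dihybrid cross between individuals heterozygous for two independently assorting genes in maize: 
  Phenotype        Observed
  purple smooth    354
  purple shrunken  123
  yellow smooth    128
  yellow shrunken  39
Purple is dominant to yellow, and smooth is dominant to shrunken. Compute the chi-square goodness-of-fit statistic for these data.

A dihybrid F₂ with independent assortment and complete dominance at both loci gives a 9:3:3:1 phenotypic ratio.
The 9:3:3:1 ratio has 16 parts, so with N = 644 the expected counts are:
  purple smooth: 644 × 9/16 = 362.25
  purple shrunken: 644 × 3/16 = 120.75
  yellow smooth: 644 × 3/16 = 120.75
  yellow shrunken: 644 × 1/16 = 40.25
χ² = Σ (O − E)² / E
  purple smooth: (354 − 362.25)² / 362.25 = 0.1879
  purple shrunken: (123 − 120.75)² / 120.75 = 0.0419
  yellow smooth: (128 − 120.75)² / 120.75 = 0.4353
  yellow shrunken: (39 − 40.25)² / 40.25 = 0.0388
χ² = 0.1879 + 0.0419 + 0.4353 + 0.0388 = 0.7039 ≈ 0.704

0.704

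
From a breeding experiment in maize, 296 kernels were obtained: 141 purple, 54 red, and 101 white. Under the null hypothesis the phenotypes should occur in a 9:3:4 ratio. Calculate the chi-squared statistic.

13.797

The 9:3:4 ratio has 16 parts, so with N = 296 the expected counts are:
  purple: 296 × 9/16 = 166.5
  red: 296 × 3/16 = 55.5
  white: 296 × 4/16 = 74
χ² = Σ (O − E)² / E
  purple: (141 − 166.5)² / 166.5 = 3.9054
  red: (54 − 55.5)² / 55.5 = 0.0405
  white: (101 − 74)² / 74 = 9.8514
χ² = 3.9054 + 0.0405 + 9.8514 = 13.7973 ≈ 13.797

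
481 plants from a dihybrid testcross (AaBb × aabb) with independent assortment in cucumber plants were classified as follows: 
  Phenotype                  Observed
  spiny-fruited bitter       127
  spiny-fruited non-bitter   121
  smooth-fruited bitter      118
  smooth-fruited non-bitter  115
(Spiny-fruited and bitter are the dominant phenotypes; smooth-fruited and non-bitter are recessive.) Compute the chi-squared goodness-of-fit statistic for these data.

0.655

A dihybrid testcross with independent assortment gives a 1:1:1:1 ratio.
Under the 1:1:1:1 hypothesis (Σ ratio = 4, N = 481):
  spiny-fruited bitter: 481 × 1/4 = 120.25
  spiny-fruited non-bitter: 481 × 1/4 = 120.25
  smooth-fruited bitter: 481 × 1/4 = 120.25
  smooth-fruited non-bitter: 481 × 1/4 = 120.25
χ² = Σ (O − E)² / E
  spiny-fruited bitter: (127 − 120.25)² / 120.25 = 0.3789
  spiny-fruited non-bitter: (121 − 120.25)² / 120.25 = 0.0047
  smooth-fruited bitter: (118 − 120.25)² / 120.25 = 0.0421
  smooth-fruited non-bitter: (115 − 120.25)² / 120.25 = 0.2292
χ² = 0.3789 + 0.0047 + 0.0421 + 0.2292 = 0.6549 ≈ 0.655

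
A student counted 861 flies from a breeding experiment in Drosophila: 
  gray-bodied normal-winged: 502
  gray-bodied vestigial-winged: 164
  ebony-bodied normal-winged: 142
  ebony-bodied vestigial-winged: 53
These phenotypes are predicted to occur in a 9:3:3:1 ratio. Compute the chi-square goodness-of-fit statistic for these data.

Total ratio parts = 16. Expected numbers out of 861:
  gray-bodied normal-winged: 861 × 9/16 = 484.3125
  gray-bodied vestigial-winged: 861 × 3/16 = 161.4375
  ebony-bodied normal-winged: 861 × 3/16 = 161.4375
  ebony-bodied vestigial-winged: 861 × 1/16 = 53.8125
χ² = Σ (O − E)² / E
  gray-bodied normal-winged: (502 − 484.3125)² / 484.3125 = 0.6460
  gray-bodied vestigial-winged: (164 − 161.4375)² / 161.4375 = 0.0407
  ebony-bodied normal-winged: (142 − 161.4375)² / 161.4375 = 2.3403
  ebony-bodied vestigial-winged: (53 − 53.8125)² / 53.8125 = 0.0123
χ² = 0.6460 + 0.0407 + 2.3403 + 0.0123 = 3.0393 ≈ 3.039

3.039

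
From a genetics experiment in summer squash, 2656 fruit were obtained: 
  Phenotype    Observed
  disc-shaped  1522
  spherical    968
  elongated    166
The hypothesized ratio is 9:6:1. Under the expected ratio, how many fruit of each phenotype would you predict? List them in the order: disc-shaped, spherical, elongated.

The 9:6:1 ratio has 16 parts, so with N = 2656 the expected counts are:
  disc-shaped: 2656 × 9/16 = 1494
  spherical: 2656 × 6/16 = 996
  elongated: 2656 × 1/16 = 166

1494, 996, 166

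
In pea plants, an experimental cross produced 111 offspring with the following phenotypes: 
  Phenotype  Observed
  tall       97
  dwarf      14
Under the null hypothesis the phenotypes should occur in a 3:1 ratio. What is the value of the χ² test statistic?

9.084

Total ratio parts = 4. Expected numbers out of 111:
  tall: 111 × 3/4 = 83.25
  dwarf: 111 × 1/4 = 27.75
χ² = Σ (O − E)² / E
  tall: (97 − 83.25)² / 83.25 = 2.2710
  dwarf: (14 − 27.75)² / 27.75 = 6.8131
χ² = 2.2710 + 6.8131 = 9.0841 ≈ 9.084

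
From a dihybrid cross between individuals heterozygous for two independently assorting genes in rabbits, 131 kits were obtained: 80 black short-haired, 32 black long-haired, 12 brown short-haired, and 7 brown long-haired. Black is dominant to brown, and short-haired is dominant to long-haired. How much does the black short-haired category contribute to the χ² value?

0.541

A dihybrid F₂ with independent assortment and complete dominance at both loci gives a 9:3:3:1 phenotypic ratio.
The 9:3:3:1 ratio has 16 parts, so with N = 131 the expected counts are:
  black short-haired: 131 × 9/16 = 73.6875
  black long-haired: 131 × 3/16 = 24.5625
  brown short-haired: 131 × 3/16 = 24.5625
  brown long-haired: 131 × 1/16 = 8.1875
Contribution of black short-haired: (80 − 73.6875)² / 73.6875 = 0.5408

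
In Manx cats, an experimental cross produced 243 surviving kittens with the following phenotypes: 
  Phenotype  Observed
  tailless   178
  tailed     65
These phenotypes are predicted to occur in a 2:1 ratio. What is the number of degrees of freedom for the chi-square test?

1

A goodness-of-fit test with 2 phenotype classes has df = 2 − 1 = 1.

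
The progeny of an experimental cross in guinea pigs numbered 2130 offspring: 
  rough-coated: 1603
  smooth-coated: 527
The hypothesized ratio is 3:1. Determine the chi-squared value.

The 3:1 ratio has 4 parts, so with N = 2130 the expected counts are:
  rough-coated: 2130 × 3/4 = 1597.5
  smooth-coated: 2130 × 1/4 = 532.5
χ² = Σ (O − E)² / E
  rough-coated: (1603 − 1597.5)² / 1597.5 = 0.0189
  smooth-coated: (527 − 532.5)² / 532.5 = 0.0568
χ² = 0.0189 + 0.0568 = 0.0757 ≈ 0.076

0.076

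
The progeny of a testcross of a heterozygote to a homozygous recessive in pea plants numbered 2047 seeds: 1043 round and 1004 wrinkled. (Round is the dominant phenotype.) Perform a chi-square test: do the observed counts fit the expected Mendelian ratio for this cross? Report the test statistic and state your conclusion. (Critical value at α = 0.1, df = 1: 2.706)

0.743; consistent

A testcross of a heterozygote (Aa × aa) gives a 1:1 phenotypic ratio.
Expected counts for N = 2047 under a 1:1 ratio (total parts = 2):
  round: 2047 × 1/2 = 1023.5
  wrinkled: 2047 × 1/2 = 1023.5
χ² = Σ (O − E)² / E
  round: (1043 − 1023.5)² / 1023.5 = 0.3715
  wrinkled: (1004 − 1023.5)² / 1023.5 = 0.3715
χ² = 0.3715 + 0.3715 = 0.743
Degrees of freedom = 2 − 1 = 1; critical value at α = 0.1 is 2.706.
Since 0.743 < 2.706, we fail to reject the null hypothesis — the data are consistent with the 1:1 ratio.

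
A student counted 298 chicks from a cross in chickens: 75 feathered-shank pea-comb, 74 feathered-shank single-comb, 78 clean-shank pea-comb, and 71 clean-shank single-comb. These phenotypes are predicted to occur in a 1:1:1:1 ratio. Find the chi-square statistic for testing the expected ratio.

Under the 1:1:1:1 hypothesis (Σ ratio = 4, N = 298):
  feathered-shank pea-comb: 298 × 1/4 = 74.5
  feathered-shank single-comb: 298 × 1/4 = 74.5
  clean-shank pea-comb: 298 × 1/4 = 74.5
  clean-shank single-comb: 298 × 1/4 = 74.5
χ² = Σ (O − E)² / E
  feathered-shank pea-comb: (75 − 74.5)² / 74.5 = 0.0034
  feathered-shank single-comb: (74 − 74.5)² / 74.5 = 0.0034
  clean-shank pea-comb: (78 − 74.5)² / 74.5 = 0.1644
  clean-shank single-comb: (71 − 74.5)² / 74.5 = 0.1644
χ² = 0.0034 + 0.0034 + 0.1644 + 0.1644 = 0.3356 ≈ 0.336

0.336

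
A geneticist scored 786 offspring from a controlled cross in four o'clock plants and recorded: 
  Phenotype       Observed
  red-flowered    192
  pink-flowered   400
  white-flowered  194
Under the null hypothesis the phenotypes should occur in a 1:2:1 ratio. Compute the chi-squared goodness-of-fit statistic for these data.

Total ratio parts = 4. Expected numbers out of 786:
  red-flowered: 786 × 1/4 = 196.5
  pink-flowered: 786 × 2/4 = 393
  white-flowered: 786 × 1/4 = 196.5
χ² = Σ (O − E)² / E
  red-flowered: (192 − 196.5)² / 196.5 = 0.1031
  pink-flowered: (400 − 393)² / 393 = 0.1247
  white-flowered: (194 − 196.5)² / 196.5 = 0.0318
χ² = 0.1031 + 0.1247 + 0.0318 = 0.2596 ≈ 0.260

0.260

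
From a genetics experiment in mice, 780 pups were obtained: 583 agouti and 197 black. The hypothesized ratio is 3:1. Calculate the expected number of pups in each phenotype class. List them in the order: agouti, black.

Total ratio parts = 4. Expected numbers out of 780:
  agouti: 780 × 3/4 = 585
  black: 780 × 1/4 = 195

585, 195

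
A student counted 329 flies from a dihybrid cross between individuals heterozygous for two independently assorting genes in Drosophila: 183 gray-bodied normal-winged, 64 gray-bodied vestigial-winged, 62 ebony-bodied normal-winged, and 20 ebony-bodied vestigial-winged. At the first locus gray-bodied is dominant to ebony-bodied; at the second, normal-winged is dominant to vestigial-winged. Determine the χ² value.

A dihybrid F₂ with independent assortment and complete dominance at both loci gives a 9:3:3:1 phenotypic ratio.
Expected counts for N = 329 under a 9:3:3:1 ratio (total parts = 16):
  gray-bodied normal-winged: 329 × 9/16 = 185.0625
  gray-bodied vestigial-winged: 329 × 3/16 = 61.6875
  ebony-bodied normal-winged: 329 × 3/16 = 61.6875
  ebony-bodied vestigial-winged: 329 × 1/16 = 20.5625
χ² = Σ (O − E)² / E
  gray-bodied normal-winged: (183 − 185.0625)² / 185.0625 = 0.0230
  gray-bodied vestigial-winged: (64 − 61.6875)² / 61.6875 = 0.0867
  ebony-bodied normal-winged: (62 − 61.6875)² / 61.6875 = 0.0016
  ebony-bodied vestigial-winged: (20 − 20.5625)² / 20.5625 = 0.0154
χ² = 0.0230 + 0.0867 + 0.0016 + 0.0154 = 0.1267 ≈ 0.127

0.127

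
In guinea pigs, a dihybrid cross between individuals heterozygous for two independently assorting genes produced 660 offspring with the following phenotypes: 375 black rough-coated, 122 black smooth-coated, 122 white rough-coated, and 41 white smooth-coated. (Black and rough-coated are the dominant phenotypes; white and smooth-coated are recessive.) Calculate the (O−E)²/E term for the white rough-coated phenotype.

0.025

A dihybrid F₂ with independent assortment and complete dominance at both loci gives a 9:3:3:1 phenotypic ratio.
Expected counts for N = 660 under a 9:3:3:1 ratio (total parts = 16):
  black rough-coated: 660 × 9/16 = 371.25
  black smooth-coated: 660 × 3/16 = 123.75
  white rough-coated: 660 × 3/16 = 123.75
  white smooth-coated: 660 × 1/16 = 41.25
Contribution of white rough-coated: (122 − 123.75)² / 123.75 = 0.0247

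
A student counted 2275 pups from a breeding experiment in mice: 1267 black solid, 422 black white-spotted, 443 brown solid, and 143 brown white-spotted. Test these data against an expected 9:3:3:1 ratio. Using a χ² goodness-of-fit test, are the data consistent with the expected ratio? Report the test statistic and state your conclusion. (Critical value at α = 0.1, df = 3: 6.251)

0.813; consistent

Total ratio parts = 16. Expected numbers out of 2275:
  black solid: 2275 × 9/16 = 1279.6875
  black white-spotted: 2275 × 3/16 = 426.5625
  brown solid: 2275 × 3/16 = 426.5625
  brown white-spotted: 2275 × 1/16 = 142.1875
χ² = Σ (O − E)² / E
  black solid: (1267 − 1279.6875)² / 1279.6875 = 0.1258
  black white-spotted: (422 − 426.5625)² / 426.5625 = 0.0488
  brown solid: (443 − 426.5625)² / 426.5625 = 0.6334
  brown white-spotted: (143 − 142.1875)² / 142.1875 = 0.0046
χ² = 0.1258 + 0.0488 + 0.6334 + 0.0046 = 0.8126 ≈ 0.813
Degrees of freedom = 4 − 1 = 3; critical value at α = 0.1 is 6.251.
Since 0.813 < 6.251, we fail to reject the null hypothesis — the data are consistent with the 9:3:3:1 ratio.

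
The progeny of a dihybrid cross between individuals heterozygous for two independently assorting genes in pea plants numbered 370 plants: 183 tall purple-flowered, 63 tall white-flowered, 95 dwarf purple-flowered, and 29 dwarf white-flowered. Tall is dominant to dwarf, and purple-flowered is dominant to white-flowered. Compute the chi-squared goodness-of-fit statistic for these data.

14.577

A dihybrid F₂ with independent assortment and complete dominance at both loci gives a 9:3:3:1 phenotypic ratio.
The 9:3:3:1 ratio has 16 parts, so with N = 370 the expected counts are:
  tall purple-flowered: 370 × 9/16 = 208.125
  tall white-flowered: 370 × 3/16 = 69.375
  dwarf purple-flowered: 370 × 3/16 = 69.375
  dwarf white-flowered: 370 × 1/16 = 23.125
χ² = Σ (O − E)² / E
  tall purple-flowered: (183 − 208.125)² / 208.125 = 3.0331
  tall white-flowered: (63 − 69.375)² / 69.375 = 0.5858
  dwarf purple-flowered: (95 − 69.375)² / 69.375 = 9.4651
  dwarf white-flowered: (29 − 23.125)² / 23.125 = 1.4926
χ² = 3.0331 + 0.5858 + 9.4651 + 1.4926 = 14.5766 ≈ 14.577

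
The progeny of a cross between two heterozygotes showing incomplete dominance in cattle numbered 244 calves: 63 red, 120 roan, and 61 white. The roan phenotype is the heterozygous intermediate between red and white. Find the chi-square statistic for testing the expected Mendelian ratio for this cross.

With incomplete dominance, a heterozygote × heterozygote cross gives a 1:2:1 phenotypic ratio.
Under the 1:2:1 hypothesis (Σ ratio = 4, N = 244):
  red: 244 × 1/4 = 61
  roan: 244 × 2/4 = 122
  white: 244 × 1/4 = 61
χ² = Σ (O − E)² / E
  red: (63 − 61)² / 61 = 0.0656
  roan: (120 − 122)² / 122 = 0.0328
  white: (61 − 61)² / 61 = 0.0000
χ² = 0.0656 + 0.0328 + 0.0000 = 0.0984 ≈ 0.098

0.098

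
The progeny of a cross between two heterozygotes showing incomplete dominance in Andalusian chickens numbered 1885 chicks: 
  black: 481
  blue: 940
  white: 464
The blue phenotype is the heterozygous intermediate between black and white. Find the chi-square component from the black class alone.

0.202

With incomplete dominance, a heterozygote × heterozygote cross gives a 1:2:1 phenotypic ratio.
Expected counts for N = 1885 under a 1:2:1 ratio (total parts = 4):
  black: 1885 × 1/4 = 471.25
  blue: 1885 × 2/4 = 942.5
  white: 1885 × 1/4 = 471.25
Contribution of black: (481 − 471.25)² / 471.25 = 0.2017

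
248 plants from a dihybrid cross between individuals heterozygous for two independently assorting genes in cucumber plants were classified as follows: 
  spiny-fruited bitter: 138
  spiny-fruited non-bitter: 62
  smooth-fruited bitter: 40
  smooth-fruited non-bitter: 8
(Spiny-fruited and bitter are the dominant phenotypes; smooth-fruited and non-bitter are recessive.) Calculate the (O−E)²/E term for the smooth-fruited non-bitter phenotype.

3.629

A dihybrid F₂ with independent assortment and complete dominance at both loci gives a 9:3:3:1 phenotypic ratio.
Expected counts for N = 248 under a 9:3:3:1 ratio (total parts = 16):
  spiny-fruited bitter: 248 × 9/16 = 139.5
  spiny-fruited non-bitter: 248 × 3/16 = 46.5
  smooth-fruited bitter: 248 × 3/16 = 46.5
  smooth-fruited non-bitter: 248 × 1/16 = 15.5
Contribution of smooth-fruited non-bitter: (8 − 15.5)² / 15.5 = 3.6290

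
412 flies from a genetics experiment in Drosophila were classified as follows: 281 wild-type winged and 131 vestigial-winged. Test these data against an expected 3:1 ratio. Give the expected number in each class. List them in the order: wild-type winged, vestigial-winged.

The 3:1 ratio has 4 parts, so with N = 412 the expected counts are:
  wild-type winged: 412 × 3/4 = 309
  vestigial-winged: 412 × 1/4 = 103

309, 103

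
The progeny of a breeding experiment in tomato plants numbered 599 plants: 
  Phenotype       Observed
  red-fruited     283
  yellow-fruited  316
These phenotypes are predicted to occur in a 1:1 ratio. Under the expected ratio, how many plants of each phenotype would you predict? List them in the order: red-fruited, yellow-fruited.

299.5, 299.5

Expected counts for N = 599 under a 1:1 ratio (total parts = 2):
  red-fruited: 599 × 1/2 = 299.5
  yellow-fruited: 599 × 1/2 = 299.5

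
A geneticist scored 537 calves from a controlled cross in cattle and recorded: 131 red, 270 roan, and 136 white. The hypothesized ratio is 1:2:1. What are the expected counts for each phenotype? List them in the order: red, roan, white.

The 1:2:1 ratio has 4 parts, so with N = 537 the expected counts are:
  red: 537 × 1/4 = 134.25
  roan: 537 × 2/4 = 268.5
  white: 537 × 1/4 = 134.25

134.25, 268.5, 134.25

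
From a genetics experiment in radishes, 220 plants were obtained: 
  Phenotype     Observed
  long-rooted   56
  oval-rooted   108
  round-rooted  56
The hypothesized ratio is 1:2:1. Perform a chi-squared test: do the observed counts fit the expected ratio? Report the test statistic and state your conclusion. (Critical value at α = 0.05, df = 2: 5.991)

0.073; consistent

Total ratio parts = 4. Expected numbers out of 220:
  long-rooted: 220 × 1/4 = 55
  oval-rooted: 220 × 2/4 = 110
  round-rooted: 220 × 1/4 = 55
χ² = Σ (O − E)² / E
  long-rooted: (56 − 55)² / 55 = 0.0182
  oval-rooted: (108 − 110)² / 110 = 0.0364
  round-rooted: (56 − 55)² / 55 = 0.0182
χ² = 0.0182 + 0.0364 + 0.0182 = 0.0728 ≈ 0.073
Degrees of freedom = 3 − 1 = 2; critical value at α = 0.05 is 5.991.
Since 0.073 < 5.991, we fail to reject the null hypothesis — the data are consistent with the 1:2:1 ratio.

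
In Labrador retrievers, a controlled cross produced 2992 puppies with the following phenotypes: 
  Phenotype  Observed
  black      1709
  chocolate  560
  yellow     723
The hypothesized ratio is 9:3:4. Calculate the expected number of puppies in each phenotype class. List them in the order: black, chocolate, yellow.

1683, 561, 748

Expected counts for N = 2992 under a 9:3:4 ratio (total parts = 16):
  black: 2992 × 9/16 = 1683
  chocolate: 2992 × 3/16 = 561
  yellow: 2992 × 4/16 = 748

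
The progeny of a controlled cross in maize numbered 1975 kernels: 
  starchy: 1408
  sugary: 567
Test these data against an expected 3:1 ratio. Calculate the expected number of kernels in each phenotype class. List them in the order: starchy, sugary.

Under the 3:1 hypothesis (Σ ratio = 4, N = 1975):
  starchy: 1975 × 3/4 = 1481.25
  sugary: 1975 × 1/4 = 493.75

1481.25, 493.75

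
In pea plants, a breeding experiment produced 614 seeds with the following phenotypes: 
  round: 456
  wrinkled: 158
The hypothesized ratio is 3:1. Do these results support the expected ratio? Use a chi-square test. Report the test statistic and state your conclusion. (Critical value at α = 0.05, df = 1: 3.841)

0.176; consistent

Expected counts for N = 614 under a 3:1 ratio (total parts = 4):
  round: 614 × 3/4 = 460.5
  wrinkled: 614 × 1/4 = 153.5
χ² = Σ (O − E)² / E
  round: (456 − 460.5)² / 460.5 = 0.0440
  wrinkled: (158 − 153.5)² / 153.5 = 0.1319
χ² = 0.0440 + 0.1319 = 0.1759 ≈ 0.176
Degrees of freedom = 2 − 1 = 1; critical value at α = 0.05 is 3.841.
Since 0.176 < 3.841, we fail to reject the null hypothesis — the data are consistent with the 3:1 ratio.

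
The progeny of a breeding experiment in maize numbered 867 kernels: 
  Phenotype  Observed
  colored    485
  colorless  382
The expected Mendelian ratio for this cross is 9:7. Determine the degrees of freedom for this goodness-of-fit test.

1

A goodness-of-fit test with 2 phenotype classes has df = 2 − 1 = 1.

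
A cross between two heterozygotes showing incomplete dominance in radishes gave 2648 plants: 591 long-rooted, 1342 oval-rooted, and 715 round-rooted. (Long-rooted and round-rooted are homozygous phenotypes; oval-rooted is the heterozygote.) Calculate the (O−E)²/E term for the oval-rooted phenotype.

With incomplete dominance, a heterozygote × heterozygote cross gives a 1:2:1 phenotypic ratio.
Expected counts for N = 2648 under a 1:2:1 ratio (total parts = 4):
  long-rooted: 2648 × 1/4 = 662
  oval-rooted: 2648 × 2/4 = 1324
  round-rooted: 2648 × 1/4 = 662
Contribution of oval-rooted: (1342 − 1324)² / 1324 = 0.2447

0.245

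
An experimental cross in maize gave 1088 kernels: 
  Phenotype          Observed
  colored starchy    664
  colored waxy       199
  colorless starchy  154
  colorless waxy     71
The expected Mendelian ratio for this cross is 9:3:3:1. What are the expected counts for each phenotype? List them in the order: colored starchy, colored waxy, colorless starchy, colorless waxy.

Under the 9:3:3:1 hypothesis (Σ ratio = 16, N = 1088):
  colored starchy: 1088 × 9/16 = 612
  colored waxy: 1088 × 3/16 = 204
  colorless starchy: 1088 × 3/16 = 204
  colorless waxy: 1088 × 1/16 = 68

612, 204, 204, 68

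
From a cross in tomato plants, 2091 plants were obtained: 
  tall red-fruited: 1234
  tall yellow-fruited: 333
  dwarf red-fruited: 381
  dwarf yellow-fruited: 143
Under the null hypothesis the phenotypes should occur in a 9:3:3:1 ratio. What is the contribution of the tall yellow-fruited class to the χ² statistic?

8.898

Expected counts for N = 2091 under a 9:3:3:1 ratio (total parts = 16):
  tall red-fruited: 2091 × 9/16 = 1176.1875
  tall yellow-fruited: 2091 × 3/16 = 392.0625
  dwarf red-fruited: 2091 × 3/16 = 392.0625
  dwarf yellow-fruited: 2091 × 1/16 = 130.6875
Contribution of tall yellow-fruited: (333 − 392.0625)² / 392.0625 = 8.8975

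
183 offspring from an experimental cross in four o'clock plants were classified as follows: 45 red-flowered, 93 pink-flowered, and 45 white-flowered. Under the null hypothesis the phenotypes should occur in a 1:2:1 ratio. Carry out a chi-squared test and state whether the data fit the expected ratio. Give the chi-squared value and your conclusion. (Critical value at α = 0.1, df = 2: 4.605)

0.049; consistent

The 1:2:1 ratio has 4 parts, so with N = 183 the expected counts are:
  red-flowered: 183 × 1/4 = 45.75
  pink-flowered: 183 × 2/4 = 91.5
  white-flowered: 183 × 1/4 = 45.75
χ² = Σ (O − E)² / E
  red-flowered: (45 − 45.75)² / 45.75 = 0.0123
  pink-flowered: (93 − 91.5)² / 91.5 = 0.0246
  white-flowered: (45 − 45.75)² / 45.75 = 0.0123
χ² = 0.0123 + 0.0246 + 0.0123 = 0.0492 ≈ 0.049
Degrees of freedom = 3 − 1 = 2; critical value at α = 0.1 is 4.605.
Since 0.049 < 4.605, we fail to reject the null hypothesis — the data are consistent with the 1:2:1 ratio.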